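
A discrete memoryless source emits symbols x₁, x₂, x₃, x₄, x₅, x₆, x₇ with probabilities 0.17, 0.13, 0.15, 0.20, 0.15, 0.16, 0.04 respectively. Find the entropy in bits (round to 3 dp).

H = −Σ pᵢ log₂ pᵢ.
−0.17·log₂(0.17) = 0.4346
−0.13·log₂(0.13) = 0.3826
−0.15·log₂(0.15) = 0.4105
−0.20·log₂(0.20) = 0.4644
−0.15·log₂(0.15) = 0.4105
−0.16·log₂(0.16) = 0.4230
−0.04·log₂(0.04) = 0.1858
Sum ≈ 2.7115 → 2.711 bits.

2.711 bits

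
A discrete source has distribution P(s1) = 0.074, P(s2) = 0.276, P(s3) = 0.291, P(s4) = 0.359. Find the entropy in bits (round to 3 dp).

1.839 bits

H = −Σ pᵢ log₂ pᵢ.
−0.074·log₂(0.074) = 0.2780
−0.276·log₂(0.276) = 0.5126
−0.291·log₂(0.291) = 0.5182
−0.359·log₂(0.359) = 0.5306
Sum ≈ 1.8394 → 1.839 bits.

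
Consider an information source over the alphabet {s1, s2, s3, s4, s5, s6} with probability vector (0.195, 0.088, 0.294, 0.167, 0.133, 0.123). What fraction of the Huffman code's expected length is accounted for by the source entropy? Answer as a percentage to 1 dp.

98.7%

Entropy H = −Σ p log₂ p ≈ 2.4779 bits.
Huffman merges: 11/125+123/1000→211/1000; 133/1000+167/1000→3/10; 39/200+211/1000→203/500; 147/500+3/10→297/500; 203/500+297/500→1. L = 2511/1000 ≈ 2.5110.
Efficiency = H/L = 2.4779/2.5110 = 98.7%.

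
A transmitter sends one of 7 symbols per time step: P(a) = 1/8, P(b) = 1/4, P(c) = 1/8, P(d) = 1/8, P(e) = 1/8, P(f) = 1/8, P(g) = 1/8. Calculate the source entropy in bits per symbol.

Each probability is a power of 1/2, so log₂(1/p) is an integer.
H = Σ p·log₂(1/p) = 1/8·3 + 1/4·2 + 1/8·3 + 1/8·3 + 1/8·3 + 1/8·3 + 1/8·3 = 2.75 bits.

2.75 bits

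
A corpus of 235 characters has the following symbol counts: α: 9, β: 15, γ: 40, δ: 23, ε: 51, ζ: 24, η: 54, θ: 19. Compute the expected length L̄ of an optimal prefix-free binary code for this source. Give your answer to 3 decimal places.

2.834 bits/symbol

Probabilities are the counts divided by 235.
Repeatedly combine the two least-probable nodes; the expected code length is the sum of the merged weights.
merge 9/235 + 3/47 → 24/235
merge 19/235 + 23/235 → 42/235
merge 24/235 + 24/235 → 48/235
merge 8/47 + 42/235 → 82/235
merge 48/235 + 51/235 → 99/235
merge 54/235 + 82/235 → 136/235
merge 99/235 + 136/235 → 1
L = 24/235 + 42/235 + 48/235 + 82/235 + 99/235 + 136/235 + 1 = 666/235 ≈ 2.834 bits/symbol.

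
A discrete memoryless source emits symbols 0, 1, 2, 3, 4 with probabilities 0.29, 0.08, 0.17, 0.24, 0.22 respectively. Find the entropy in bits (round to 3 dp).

2.219 bits

H = −Σ pᵢ log₂ pᵢ.
−0.29·log₂(0.29) = 0.5179
−0.08·log₂(0.08) = 0.2915
−0.17·log₂(0.17) = 0.4346
−0.24·log₂(0.24) = 0.4941
−0.22·log₂(0.22) = 0.4806
Sum ≈ 2.2187 → 2.219 bits.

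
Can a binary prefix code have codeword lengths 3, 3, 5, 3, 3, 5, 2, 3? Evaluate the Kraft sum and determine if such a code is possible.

With common denominator 2^5 = 32: Σ 2^(−ℓᵢ) = 4/32 + 4/32 + 1/32 + 4/32 + 4/32 + 1/32 + 8/32 + 4/32 = 30/32 = 0.9375.
Kraft's inequality requires Σ ≤ 1; here Σ = 0.9375 ≤ 1, so such a prefix code exists.

0.9375; yes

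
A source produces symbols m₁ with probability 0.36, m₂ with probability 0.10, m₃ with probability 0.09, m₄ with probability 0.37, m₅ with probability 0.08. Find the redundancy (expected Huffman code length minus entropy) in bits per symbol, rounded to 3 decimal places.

0.072 bits

Entropy H = −Σ p log₂ p ≈ 1.9977 bits.
Huffman merges: 2/25+9/100→17/100; 1/10+17/100→27/100; 27/100+9/25→63/100; 37/100+63/100→1. L = 207/100 ≈ 2.0700.
L − H = 2.0700 − 1.9977 = 0.072 bits.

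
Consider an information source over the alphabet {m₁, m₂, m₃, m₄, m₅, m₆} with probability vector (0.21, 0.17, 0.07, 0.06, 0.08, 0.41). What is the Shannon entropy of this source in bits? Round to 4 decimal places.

2.2384 bits

H = −Σ pᵢ log₂ pᵢ.
−0.21·log₂(0.21) = 0.4728
−0.17·log₂(0.17) = 0.4346
−0.07·log₂(0.07) = 0.2686
−0.06·log₂(0.06) = 0.2435
−0.08·log₂(0.08) = 0.2915
−0.41·log₂(0.41) = 0.5274
Sum ≈ 2.2384 → 2.2384 bits.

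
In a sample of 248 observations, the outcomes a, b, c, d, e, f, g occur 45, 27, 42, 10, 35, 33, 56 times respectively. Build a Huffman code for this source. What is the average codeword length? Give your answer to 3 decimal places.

Probabilities are the counts divided by 248.
Repeatedly combine the two least-probable nodes; the expected code length is the sum of the merged weights.
merge 5/124 + 27/248 → 37/248
merge 33/248 + 35/248 → 17/62
merge 37/248 + 21/124 → 79/248
merge 45/248 + 7/31 → 101/248
merge 17/62 + 79/248 → 147/248
merge 101/248 + 147/248 → 1
L = 37/248 + 17/62 + 79/248 + 101/248 + 147/248 + 1 = 85/31 ≈ 2.742 bits/symbol.

2.742 bits/symbol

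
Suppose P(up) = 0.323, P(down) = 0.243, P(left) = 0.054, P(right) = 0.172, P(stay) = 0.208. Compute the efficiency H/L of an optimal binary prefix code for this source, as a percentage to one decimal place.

96.9%

Entropy H = −Σ p log₂ p ≈ 2.1580 bits.
Huffman merges: 27/500+43/250→113/500; 26/125+113/500→217/500; 243/1000+323/1000→283/500; 217/500+283/500→1. L = 1113/500 ≈ 2.2260.
Efficiency = H/L = 2.1580/2.2260 = 96.9%.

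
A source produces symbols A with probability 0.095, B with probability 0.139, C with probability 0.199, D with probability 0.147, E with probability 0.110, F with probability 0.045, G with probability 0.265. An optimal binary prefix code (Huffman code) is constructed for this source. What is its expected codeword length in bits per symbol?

Repeatedly combine the two least-probable nodes; the expected code length is the sum of the merged weights.
merge 9/200 + 19/200 → 7/50
merge 11/100 + 139/1000 → 249/1000
merge 7/50 + 147/1000 → 287/1000
merge 199/1000 + 249/1000 → 56/125
merge 53/200 + 287/1000 → 69/125
merge 56/125 + 69/125 → 1
L = 7/50 + 249/1000 + 287/1000 + 56/125 + 69/125 + 1 = 669/250 = 2.676 bits/symbol.

2.676 bits/symbol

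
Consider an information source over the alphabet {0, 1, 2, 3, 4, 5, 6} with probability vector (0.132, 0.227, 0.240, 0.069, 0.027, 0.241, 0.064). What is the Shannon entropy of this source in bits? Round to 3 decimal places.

2.521 bits

H = −Σ pᵢ log₂ pᵢ.
−0.132·log₂(0.132) = 0.3856
−0.227·log₂(0.227) = 0.4856
−0.240·log₂(0.240) = 0.4941
−0.069·log₂(0.069) = 0.2662
−0.027·log₂(0.027) = 0.1407
−0.241·log₂(0.241) = 0.4947
−0.064·log₂(0.064) = 0.2538
Sum ≈ 2.5208 → 2.521 bits.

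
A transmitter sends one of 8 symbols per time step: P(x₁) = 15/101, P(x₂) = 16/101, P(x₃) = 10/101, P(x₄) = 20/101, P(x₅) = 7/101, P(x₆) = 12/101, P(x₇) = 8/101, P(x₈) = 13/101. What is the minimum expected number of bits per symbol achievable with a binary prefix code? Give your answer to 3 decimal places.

2.950 bits/symbol

Repeatedly combine the two least-probable nodes; the expected code length is the sum of the merged weights.
merge 7/101 + 8/101 → 15/101
merge 10/101 + 12/101 → 22/101
merge 13/101 + 15/101 → 28/101
merge 15/101 + 16/101 → 31/101
merge 20/101 + 22/101 → 42/101
merge 28/101 + 31/101 → 59/101
merge 42/101 + 59/101 → 1
L = 15/101 + 22/101 + 28/101 + 31/101 + 42/101 + 59/101 + 1 = 298/101 ≈ 2.950 bits/symbol.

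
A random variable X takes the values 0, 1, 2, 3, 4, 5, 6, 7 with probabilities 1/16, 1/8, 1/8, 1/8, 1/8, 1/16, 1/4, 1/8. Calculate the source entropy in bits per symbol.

2.875 bits

Each probability is a power of 1/2, so log₂(1/p) is an integer.
H = Σ p·log₂(1/p) = 1/16·4 + 1/8·3 + 1/8·3 + 1/8·3 + 1/8·3 + 1/16·4 + 1/4·2 + 1/8·3 = 2.875 bits.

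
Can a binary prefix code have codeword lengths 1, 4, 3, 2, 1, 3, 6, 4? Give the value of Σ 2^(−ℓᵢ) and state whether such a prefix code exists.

1.640625; no

With common denominator 2^6 = 64: Σ 2^(−ℓᵢ) = 32/64 + 4/64 + 8/64 + 16/64 + 32/64 + 8/64 + 1/64 + 4/64 = 105/64 = 1.640625.
Kraft's inequality requires Σ ≤ 1; here Σ = 1.640625 > 1, so no such prefix code exists.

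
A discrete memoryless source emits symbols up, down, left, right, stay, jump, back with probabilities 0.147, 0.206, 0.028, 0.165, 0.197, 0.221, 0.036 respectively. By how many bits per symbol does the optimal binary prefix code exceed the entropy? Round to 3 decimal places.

0.072 bits

Entropy H = −Σ p log₂ p ≈ 2.5652 bits.
Huffman merges: 7/250+9/250→8/125; 8/125+147/1000→211/1000; 33/200+197/1000→181/500; 103/500+211/1000→417/1000; 221/1000+181/500→583/1000; 417/1000+583/1000→1. L = 2637/1000 ≈ 2.6370.
L − H = 2.6370 − 2.5652 = 0.072 bits.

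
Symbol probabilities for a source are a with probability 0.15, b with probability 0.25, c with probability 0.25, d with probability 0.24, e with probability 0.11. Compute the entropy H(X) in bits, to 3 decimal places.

2.255 bits

H = −Σ pᵢ log₂ pᵢ.
−0.15·log₂(0.15) = 0.4105
−0.25·log₂(0.25) = 0.5000
−0.25·log₂(0.25) = 0.5000
−0.24·log₂(0.24) = 0.4941
−0.11·log₂(0.11) = 0.3503
Sum ≈ 2.2550 → 2.255 bits.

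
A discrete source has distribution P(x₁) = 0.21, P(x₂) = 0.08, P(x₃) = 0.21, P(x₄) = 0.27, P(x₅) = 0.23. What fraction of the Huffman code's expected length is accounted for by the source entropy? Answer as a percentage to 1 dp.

Entropy H = −Σ p log₂ p ≈ 2.2348 bits.
Huffman merges: 2/25+21/100→29/100; 21/100+23/100→11/25; 27/100+29/100→14/25; 11/25+14/25→1. L = 229/100 ≈ 2.2900.
Efficiency = H/L = 2.2348/2.2900 = 97.6%.

97.6%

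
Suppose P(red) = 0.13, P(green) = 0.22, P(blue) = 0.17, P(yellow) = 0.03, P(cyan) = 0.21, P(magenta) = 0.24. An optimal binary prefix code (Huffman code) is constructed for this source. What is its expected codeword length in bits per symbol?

2.49 bits/symbol

Repeatedly combine the two least-probable nodes; the expected code length is the sum of the merged weights.
merge 3/100 + 13/100 → 4/25
merge 4/25 + 17/100 → 33/100
merge 21/100 + 11/50 → 43/100
merge 6/25 + 33/100 → 57/100
merge 43/100 + 57/100 → 1
L = 4/25 + 33/100 + 43/100 + 57/100 + 1 = 249/100 = 2.49 bits/symbol.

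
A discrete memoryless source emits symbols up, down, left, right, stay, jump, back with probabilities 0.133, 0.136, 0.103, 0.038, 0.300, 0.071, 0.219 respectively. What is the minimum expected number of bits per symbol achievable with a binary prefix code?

2.59 bits/symbol

Repeatedly combine the two least-probable nodes; the expected code length is the sum of the merged weights.
merge 19/500 + 71/1000 → 109/1000
merge 103/1000 + 109/1000 → 53/250
merge 133/1000 + 17/125 → 269/1000
merge 53/250 + 219/1000 → 431/1000
merge 269/1000 + 3/10 → 569/1000
merge 431/1000 + 569/1000 → 1
L = 109/1000 + 53/250 + 269/1000 + 431/1000 + 569/1000 + 1 = 259/100 = 2.59 bits/symbol.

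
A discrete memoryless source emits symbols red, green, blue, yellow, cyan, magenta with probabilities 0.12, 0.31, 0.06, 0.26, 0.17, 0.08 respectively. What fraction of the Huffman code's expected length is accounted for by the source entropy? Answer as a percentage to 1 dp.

98.6%

Entropy H = −Σ p log₂ p ≈ 2.3658 bits.
Huffman merges: 3/50+2/25→7/50; 3/25+7/50→13/50; 17/100+13/50→43/100; 13/50+31/100→57/100; 43/100+57/100→1. L = 12/5 ≈ 2.4000.
Efficiency = H/L = 2.3658/2.4000 = 98.6%.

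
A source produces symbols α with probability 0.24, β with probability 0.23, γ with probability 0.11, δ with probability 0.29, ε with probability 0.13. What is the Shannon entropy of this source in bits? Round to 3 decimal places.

2.233 bits

H = −Σ pᵢ log₂ pᵢ.
−0.24·log₂(0.24) = 0.4941
−0.23·log₂(0.23) = 0.4877
−0.11·log₂(0.11) = 0.3503
−0.29·log₂(0.29) = 0.5179
−0.13·log₂(0.13) = 0.3826
Sum ≈ 2.2326 → 2.233 bits.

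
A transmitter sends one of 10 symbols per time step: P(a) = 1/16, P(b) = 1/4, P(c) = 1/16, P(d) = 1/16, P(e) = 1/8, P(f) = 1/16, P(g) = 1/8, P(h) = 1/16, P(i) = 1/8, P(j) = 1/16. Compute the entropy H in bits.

3.125 bits

Each probability is a power of 1/2, so log₂(1/p) is an integer.
H = Σ p·log₂(1/p) = 1/16·4 + 1/4·2 + 1/16·4 + 1/16·4 + 1/8·3 + 1/16·4 + 1/8·3 + 1/16·4 + 1/8·3 + 1/16·4 = 3.125 bits.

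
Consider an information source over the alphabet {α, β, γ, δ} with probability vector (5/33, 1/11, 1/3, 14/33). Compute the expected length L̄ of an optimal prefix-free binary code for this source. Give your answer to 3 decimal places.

1.818 bits/symbol

Repeatedly combine the two least-probable nodes; the expected code length is the sum of the merged weights.
merge 1/11 + 5/33 → 8/33
merge 8/33 + 1/3 → 19/33
merge 14/33 + 19/33 → 1
L = 8/33 + 19/33 + 1 = 20/11 ≈ 1.818 bits/symbol.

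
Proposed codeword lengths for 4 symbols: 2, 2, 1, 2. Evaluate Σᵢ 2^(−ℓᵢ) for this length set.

With common denominator 2^2 = 4: Σ 2^(−ℓᵢ) = 1/4 + 1/4 + 2/4 + 1/4 = 5/4 = 1.25.

1.25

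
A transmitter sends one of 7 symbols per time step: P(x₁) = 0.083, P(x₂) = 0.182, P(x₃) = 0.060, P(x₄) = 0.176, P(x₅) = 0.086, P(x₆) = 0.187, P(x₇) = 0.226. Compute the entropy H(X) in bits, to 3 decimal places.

H = −Σ pᵢ log₂ pᵢ.
−0.083·log₂(0.083) = 0.2980
−0.182·log₂(0.182) = 0.4474
−0.060·log₂(0.060) = 0.2435
−0.176·log₂(0.176) = 0.4411
−0.086·log₂(0.086) = 0.3044
−0.187·log₂(0.187) = 0.4523
−0.226·log₂(0.226) = 0.4849
Sum ≈ 2.6717 → 2.672 bits.

2.672 bits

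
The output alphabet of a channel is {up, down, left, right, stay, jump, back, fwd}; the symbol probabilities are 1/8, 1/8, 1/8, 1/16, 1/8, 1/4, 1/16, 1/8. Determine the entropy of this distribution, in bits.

Each probability is a power of 1/2, so log₂(1/p) is an integer.
H = Σ p·log₂(1/p) = 1/8·3 + 1/8·3 + 1/8·3 + 1/16·4 + 1/8·3 + 1/4·2 + 1/16·4 + 1/8·3 = 2.875 bits.

2.875 bits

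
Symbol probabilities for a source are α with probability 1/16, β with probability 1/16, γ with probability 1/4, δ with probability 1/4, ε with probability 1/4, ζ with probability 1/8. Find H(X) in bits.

Each probability is a power of 1/2, so log₂(1/p) is an integer.
H = Σ p·log₂(1/p) = 1/16·4 + 1/16·4 + 1/4·2 + 1/4·2 + 1/4·2 + 1/8·3 = 2.375 bits.

2.375 bits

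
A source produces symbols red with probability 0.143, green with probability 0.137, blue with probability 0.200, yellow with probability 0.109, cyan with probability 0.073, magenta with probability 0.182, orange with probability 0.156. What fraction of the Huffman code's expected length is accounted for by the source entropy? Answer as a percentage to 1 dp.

Entropy H = −Σ p log₂ p ≈ 2.7482 bits.
Huffman merges: 73/1000+109/1000→91/500; 137/1000+143/1000→7/25; 39/250+91/500→169/500; 91/500+1/5→191/500; 7/25+169/500→309/500; 191/500+309/500→1. L = 14/5 ≈ 2.8000.
Efficiency = H/L = 2.7482/2.8000 = 98.1%.

98.1%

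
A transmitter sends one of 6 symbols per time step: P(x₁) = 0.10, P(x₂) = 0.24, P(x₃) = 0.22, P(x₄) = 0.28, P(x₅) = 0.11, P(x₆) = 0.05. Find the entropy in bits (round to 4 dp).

H = −Σ pᵢ log₂ pᵢ.
−0.10·log₂(0.10) = 0.3322
−0.24·log₂(0.24) = 0.4941
−0.22·log₂(0.22) = 0.4806
−0.28·log₂(0.28) = 0.5142
−0.11·log₂(0.11) = 0.3503
−0.05·log₂(0.05) = 0.2161
Sum ≈ 2.3875 → 2.3875 bits.

2.3875 bits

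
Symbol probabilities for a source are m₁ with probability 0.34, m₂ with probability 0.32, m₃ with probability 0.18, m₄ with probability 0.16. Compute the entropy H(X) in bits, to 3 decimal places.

1.924 bits

H = −Σ pᵢ log₂ pᵢ.
−0.34·log₂(0.34) = 0.5292
−0.32·log₂(0.32) = 0.5260
−0.18·log₂(0.18) = 0.4453
−0.16·log₂(0.16) = 0.4230
Sum ≈ 1.9235 → 1.924 bits.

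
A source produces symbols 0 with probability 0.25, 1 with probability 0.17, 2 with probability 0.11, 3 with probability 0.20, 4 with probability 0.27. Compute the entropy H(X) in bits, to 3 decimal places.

2.259 bits

H = −Σ pᵢ log₂ pᵢ.
−0.25·log₂(0.25) = 0.5000
−0.17·log₂(0.17) = 0.4346
−0.11·log₂(0.11) = 0.3503
−0.20·log₂(0.20) = 0.4644
−0.27·log₂(0.27) = 0.5100
Sum ≈ 2.2593 → 2.259 bits.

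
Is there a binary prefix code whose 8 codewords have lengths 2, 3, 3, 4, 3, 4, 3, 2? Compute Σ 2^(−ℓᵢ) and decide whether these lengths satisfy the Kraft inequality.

With common denominator 2^4 = 16: Σ 2^(−ℓᵢ) = 4/16 + 2/16 + 2/16 + 1/16 + 2/16 + 1/16 + 2/16 + 4/16 = 18/16 = 1.125.
Kraft's inequality requires Σ ≤ 1; here Σ = 1.125 > 1, so no such prefix code exists.

1.125; no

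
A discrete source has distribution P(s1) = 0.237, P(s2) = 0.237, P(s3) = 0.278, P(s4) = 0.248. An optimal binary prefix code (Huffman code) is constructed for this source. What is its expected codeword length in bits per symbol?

Repeatedly combine the two least-probable nodes; the expected code length is the sum of the merged weights.
merge 237/1000 + 237/1000 → 237/500
merge 31/125 + 139/500 → 263/500
merge 237/500 + 263/500 → 1
L = 237/500 + 263/500 + 1 = 2 bits/symbol.

2 bits/symbol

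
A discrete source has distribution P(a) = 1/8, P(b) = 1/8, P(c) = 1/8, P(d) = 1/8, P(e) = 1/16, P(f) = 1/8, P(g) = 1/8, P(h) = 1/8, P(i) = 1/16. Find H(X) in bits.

3.125 bits

Each probability is a power of 1/2, so log₂(1/p) is an integer.
H = Σ p·log₂(1/p) = 1/8·3 + 1/8·3 + 1/8·3 + 1/8·3 + 1/16·4 + 1/8·3 + 1/8·3 + 1/8·3 + 1/16·4 = 3.125 bits.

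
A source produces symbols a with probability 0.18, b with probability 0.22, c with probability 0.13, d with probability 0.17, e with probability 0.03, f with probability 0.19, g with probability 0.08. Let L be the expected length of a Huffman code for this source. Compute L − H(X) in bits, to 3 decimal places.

0.058 bits

Entropy H = −Σ p log₂ p ≈ 2.6416 bits.
Huffman merges: 3/100+2/25→11/100; 11/100+13/100→6/25; 17/100+9/50→7/20; 19/100+11/50→41/100; 6/25+7/20→59/100; 41/100+59/100→1. L = 27/10 ≈ 2.7000.
L − H = 2.7000 − 2.6416 = 0.058 bits.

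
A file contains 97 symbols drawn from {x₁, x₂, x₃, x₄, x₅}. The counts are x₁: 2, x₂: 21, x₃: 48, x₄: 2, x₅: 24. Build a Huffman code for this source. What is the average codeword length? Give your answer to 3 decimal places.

1.804 bits/symbol

Probabilities are the counts divided by 97.
Repeatedly combine the two least-probable nodes; the expected code length is the sum of the merged weights.
merge 2/97 + 2/97 → 4/97
merge 4/97 + 21/97 → 25/97
merge 24/97 + 25/97 → 49/97
merge 48/97 + 49/97 → 1
L = 4/97 + 25/97 + 49/97 + 1 = 175/97 ≈ 1.804 bits/symbol.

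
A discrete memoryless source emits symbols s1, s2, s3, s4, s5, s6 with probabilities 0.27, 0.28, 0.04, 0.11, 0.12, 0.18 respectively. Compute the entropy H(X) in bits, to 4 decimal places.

H = −Σ pᵢ log₂ pᵢ.
−0.27·log₂(0.27) = 0.5100
−0.28·log₂(0.28) = 0.5142
−0.04·log₂(0.04) = 0.1858
−0.11·log₂(0.11) = 0.3503
−0.12·log₂(0.12) = 0.3671
−0.18·log₂(0.18) = 0.4453
Sum ≈ 2.3727 → 2.3727 bits.

2.3727 bits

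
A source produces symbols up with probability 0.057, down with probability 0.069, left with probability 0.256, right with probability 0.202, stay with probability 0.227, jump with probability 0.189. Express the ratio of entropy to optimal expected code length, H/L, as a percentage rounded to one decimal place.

Entropy H = −Σ p log₂ p ≈ 2.4110 bits.
Huffman merges: 57/1000+69/1000→63/500; 63/500+189/1000→63/200; 101/500+227/1000→429/1000; 32/125+63/200→571/1000; 429/1000+571/1000→1. L = 2441/1000 ≈ 2.4410.
Efficiency = H/L = 2.4110/2.4410 = 98.8%.

98.8%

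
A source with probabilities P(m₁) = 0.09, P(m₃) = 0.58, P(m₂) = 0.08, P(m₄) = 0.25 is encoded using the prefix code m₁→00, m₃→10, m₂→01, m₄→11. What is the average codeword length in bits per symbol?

L̄ = Σ pᵢ·ℓᵢ = 0.09·2 + 0.58·2 + 0.08·2 + 0.25·2 = 2 bits/symbol.

2 bits/symbol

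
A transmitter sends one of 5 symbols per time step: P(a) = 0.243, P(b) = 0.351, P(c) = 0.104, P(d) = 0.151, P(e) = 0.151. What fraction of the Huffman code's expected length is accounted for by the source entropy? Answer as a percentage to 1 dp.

97.1%

Entropy H = −Σ p log₂ p ≈ 2.1894 bits.
Huffman merges: 13/125+151/1000→51/200; 151/1000+243/1000→197/500; 51/200+351/1000→303/500; 197/500+303/500→1. L = 451/200 ≈ 2.2550.
Efficiency = H/L = 2.1894/2.2550 = 97.1%.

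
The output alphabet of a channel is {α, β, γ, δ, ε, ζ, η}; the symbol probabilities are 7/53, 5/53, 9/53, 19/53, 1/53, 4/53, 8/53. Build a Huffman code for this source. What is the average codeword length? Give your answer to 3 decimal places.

Repeatedly combine the two least-probable nodes; the expected code length is the sum of the merged weights.
merge 1/53 + 4/53 → 5/53
merge 5/53 + 5/53 → 10/53
merge 7/53 + 8/53 → 15/53
merge 9/53 + 10/53 → 19/53
merge 15/53 + 19/53 → 34/53
merge 19/53 + 34/53 → 1
L = 5/53 + 10/53 + 15/53 + 19/53 + 34/53 + 1 = 136/53 ≈ 2.566 bits/symbol.

2.566 bits/symbol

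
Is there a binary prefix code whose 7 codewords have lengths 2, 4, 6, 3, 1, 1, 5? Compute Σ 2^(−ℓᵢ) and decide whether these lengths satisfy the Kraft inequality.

With common denominator 2^6 = 64: Σ 2^(−ℓᵢ) = 16/64 + 4/64 + 1/64 + 8/64 + 32/64 + 32/64 + 2/64 = 95/64 = 1.484375.
Kraft's inequality requires Σ ≤ 1; here Σ = 1.484375 > 1, so no such prefix code exists.

1.484375; no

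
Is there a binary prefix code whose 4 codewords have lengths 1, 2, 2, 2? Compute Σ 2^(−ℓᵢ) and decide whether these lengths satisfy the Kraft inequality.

With common denominator 2^2 = 4: Σ 2^(−ℓᵢ) = 2/4 + 1/4 + 1/4 + 1/4 = 5/4 = 1.25.
Kraft's inequality requires Σ ≤ 1; here Σ = 1.25 > 1, so no such prefix code exists.

1.25; no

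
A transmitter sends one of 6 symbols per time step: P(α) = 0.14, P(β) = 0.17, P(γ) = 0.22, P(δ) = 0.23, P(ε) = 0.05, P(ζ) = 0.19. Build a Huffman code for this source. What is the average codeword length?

2.55 bits/symbol

Repeatedly combine the two least-probable nodes; the expected code length is the sum of the merged weights.
merge 1/20 + 7/50 → 19/100
merge 17/100 + 19/100 → 9/25
merge 19/100 + 11/50 → 41/100
merge 23/100 + 9/25 → 59/100
merge 41/100 + 59/100 → 1
L = 19/100 + 9/25 + 41/100 + 59/100 + 1 = 51/20 = 2.55 bits/symbol.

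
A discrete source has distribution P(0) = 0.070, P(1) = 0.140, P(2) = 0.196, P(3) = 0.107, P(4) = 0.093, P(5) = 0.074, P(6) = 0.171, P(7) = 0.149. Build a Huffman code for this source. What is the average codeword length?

2.948 bits/symbol

Repeatedly combine the two least-probable nodes; the expected code length is the sum of the merged weights.
merge 7/100 + 37/500 → 18/125
merge 93/1000 + 107/1000 → 1/5
merge 7/50 + 18/125 → 71/250
merge 149/1000 + 171/1000 → 8/25
merge 49/250 + 1/5 → 99/250
merge 71/250 + 8/25 → 151/250
merge 99/250 + 151/250 → 1
L = 18/125 + 1/5 + 71/250 + 8/25 + 99/250 + 151/250 + 1 = 737/250 = 2.948 bits/symbol.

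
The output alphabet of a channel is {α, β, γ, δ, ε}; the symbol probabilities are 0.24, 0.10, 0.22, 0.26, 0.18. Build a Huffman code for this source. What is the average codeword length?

2.28 bits/symbol

Repeatedly combine the two least-probable nodes; the expected code length is the sum of the merged weights.
merge 1/10 + 9/50 → 7/25
merge 11/50 + 6/25 → 23/50
merge 13/50 + 7/25 → 27/50
merge 23/50 + 27/50 → 1
L = 7/25 + 23/50 + 27/50 + 1 = 57/25 = 2.28 bits/symbol.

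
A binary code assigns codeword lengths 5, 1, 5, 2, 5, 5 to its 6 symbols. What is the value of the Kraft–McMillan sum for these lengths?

0.875

With common denominator 2^5 = 32: Σ 2^(−ℓᵢ) = 1/32 + 16/32 + 1/32 + 8/32 + 1/32 + 1/32 = 28/32 = 0.875.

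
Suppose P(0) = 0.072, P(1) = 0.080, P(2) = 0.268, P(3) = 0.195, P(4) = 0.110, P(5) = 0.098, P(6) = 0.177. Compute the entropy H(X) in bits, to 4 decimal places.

H = −Σ pᵢ log₂ pᵢ.
−0.072·log₂(0.072) = 0.2733
−0.080·log₂(0.080) = 0.2915
−0.268·log₂(0.268) = 0.5091
−0.195·log₂(0.195) = 0.4599
−0.110·log₂(0.110) = 0.3503
−0.098·log₂(0.098) = 0.3284
−0.177·log₂(0.177) = 0.4422
Sum ≈ 2.6547 → 2.6547 bits.

2.6547 bits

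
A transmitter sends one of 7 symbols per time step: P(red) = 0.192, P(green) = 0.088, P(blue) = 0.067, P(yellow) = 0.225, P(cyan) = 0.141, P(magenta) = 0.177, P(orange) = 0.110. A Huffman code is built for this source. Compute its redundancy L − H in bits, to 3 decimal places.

0.036 bits

Entropy H = −Σ p log₂ p ≈ 2.7021 bits.
Huffman merges: 67/1000+11/125→31/200; 11/100+141/1000→251/1000; 31/200+177/1000→83/250; 24/125+9/40→417/1000; 251/1000+83/250→583/1000; 417/1000+583/1000→1. L = 1369/500 ≈ 2.7380.
L − H = 2.7380 − 2.7021 = 0.036 bits.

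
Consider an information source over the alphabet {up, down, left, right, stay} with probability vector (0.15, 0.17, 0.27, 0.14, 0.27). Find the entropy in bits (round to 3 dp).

H = −Σ pᵢ log₂ pᵢ.
−0.15·log₂(0.15) = 0.4105
−0.17·log₂(0.17) = 0.4346
−0.27·log₂(0.27) = 0.5100
−0.14·log₂(0.14) = 0.3971
−0.27·log₂(0.27) = 0.5100
Sum ≈ 2.2623 → 2.262 bits.

2.262 bits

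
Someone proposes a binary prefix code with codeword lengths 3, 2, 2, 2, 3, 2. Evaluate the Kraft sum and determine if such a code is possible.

With common denominator 2^3 = 8: Σ 2^(−ℓᵢ) = 1/8 + 2/8 + 2/8 + 2/8 + 1/8 + 2/8 = 10/8 = 1.25.
Kraft's inequality requires Σ ≤ 1; here Σ = 1.25 > 1, so no such prefix code exists.

1.25; no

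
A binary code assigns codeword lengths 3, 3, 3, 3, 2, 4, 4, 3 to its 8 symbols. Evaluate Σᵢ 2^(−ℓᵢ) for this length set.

1

With common denominator 2^4 = 16: Σ 2^(−ℓᵢ) = 2/16 + 2/16 + 2/16 + 2/16 + 4/16 + 1/16 + 1/16 + 2/16 = 16/16 = 1.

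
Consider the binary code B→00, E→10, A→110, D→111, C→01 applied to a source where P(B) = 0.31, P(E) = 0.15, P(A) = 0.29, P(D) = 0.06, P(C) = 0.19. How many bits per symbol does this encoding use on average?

L̄ = Σ pᵢ·ℓᵢ = 0.31·2 + 0.15·2 + 0.29·3 + 0.06·3 + 0.19·2 = 2.35 bits/symbol.

2.35 bits/symbol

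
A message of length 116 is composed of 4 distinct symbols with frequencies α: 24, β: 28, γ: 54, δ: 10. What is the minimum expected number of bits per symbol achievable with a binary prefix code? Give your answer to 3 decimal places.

1.828 bits/symbol

Probabilities are the counts divided by 116.
Repeatedly combine the two least-probable nodes; the expected code length is the sum of the merged weights.
merge 5/58 + 6/29 → 17/58
merge 7/29 + 17/58 → 31/58
merge 27/58 + 31/58 → 1
L = 17/58 + 31/58 + 1 = 53/29 ≈ 1.828 bits/symbol.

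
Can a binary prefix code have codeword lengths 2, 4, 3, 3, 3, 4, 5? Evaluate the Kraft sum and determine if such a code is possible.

0.78125; yes

With common denominator 2^5 = 32: Σ 2^(−ℓᵢ) = 8/32 + 2/32 + 4/32 + 4/32 + 4/32 + 2/32 + 1/32 = 25/32 = 0.78125.
Kraft's inequality requires Σ ≤ 1; here Σ = 0.78125 ≤ 1, so such a prefix code exists.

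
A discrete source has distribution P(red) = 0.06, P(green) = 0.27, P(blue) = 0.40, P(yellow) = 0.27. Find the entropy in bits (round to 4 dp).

H = −Σ pᵢ log₂ pᵢ.
−0.06·log₂(0.06) = 0.2435
−0.27·log₂(0.27) = 0.5100
−0.40·log₂(0.40) = 0.5288
−0.27·log₂(0.27) = 0.5100
Sum ≈ 1.7923 → 1.7923 bits.

1.7923 bits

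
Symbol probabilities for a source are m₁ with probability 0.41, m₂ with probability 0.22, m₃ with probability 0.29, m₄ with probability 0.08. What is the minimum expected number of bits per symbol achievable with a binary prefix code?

1.89 bits/symbol

Repeatedly combine the two least-probable nodes; the expected code length is the sum of the merged weights.
merge 2/25 + 11/50 → 3/10
merge 29/100 + 3/10 → 59/100
merge 41/100 + 59/100 → 1
L = 3/10 + 59/100 + 1 = 189/100 = 1.89 bits/symbol.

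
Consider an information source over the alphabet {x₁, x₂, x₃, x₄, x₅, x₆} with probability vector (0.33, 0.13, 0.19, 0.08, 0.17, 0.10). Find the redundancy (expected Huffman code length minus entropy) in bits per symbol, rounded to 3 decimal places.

0.056 bits

Entropy H = −Σ p log₂ p ≈ 2.4240 bits.
Huffman merges: 2/25+1/10→9/50; 13/100+17/100→3/10; 9/50+19/100→37/100; 3/10+33/100→63/100; 37/100+63/100→1. L = 62/25 ≈ 2.4800.
L − H = 2.4800 − 2.4240 = 0.056 bits.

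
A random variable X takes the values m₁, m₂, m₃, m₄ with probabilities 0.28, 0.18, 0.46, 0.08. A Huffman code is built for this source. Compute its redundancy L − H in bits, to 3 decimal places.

Entropy H = −Σ p log₂ p ≈ 1.7664 bits.
Huffman merges: 2/25+9/50→13/50; 13/50+7/25→27/50; 23/50+27/50→1. L = 9/5 ≈ 1.8000.
L − H = 1.8000 − 1.7664 = 0.034 bits.

0.034 bits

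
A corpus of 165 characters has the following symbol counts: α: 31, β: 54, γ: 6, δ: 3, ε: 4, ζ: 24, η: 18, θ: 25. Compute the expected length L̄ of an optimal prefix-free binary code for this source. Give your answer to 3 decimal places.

Probabilities are the counts divided by 165.
Repeatedly combine the two least-probable nodes; the expected code length is the sum of the merged weights.
merge 1/55 + 4/165 → 7/165
merge 2/55 + 7/165 → 13/165
merge 13/165 + 6/55 → 31/165
merge 8/55 + 5/33 → 49/165
merge 31/165 + 31/165 → 62/165
merge 49/165 + 18/55 → 103/165
merge 62/165 + 103/165 → 1
L = 7/165 + 13/165 + 31/165 + 49/165 + 62/165 + 103/165 + 1 = 86/33 ≈ 2.606 bits/symbol.

2.606 bits/symbol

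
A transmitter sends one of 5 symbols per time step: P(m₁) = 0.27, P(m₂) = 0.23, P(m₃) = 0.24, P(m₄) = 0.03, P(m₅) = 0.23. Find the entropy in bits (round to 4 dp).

2.1313 bits

H = −Σ pᵢ log₂ pᵢ.
−0.27·log₂(0.27) = 0.5100
−0.23·log₂(0.23) = 0.4877
−0.24·log₂(0.24) = 0.4941
−0.03·log₂(0.03) = 0.1518
−0.23·log₂(0.23) = 0.4877
Sum ≈ 2.1313 → 2.1313 bits.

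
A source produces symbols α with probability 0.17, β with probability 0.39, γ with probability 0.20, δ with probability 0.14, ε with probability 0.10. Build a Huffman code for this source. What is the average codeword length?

Repeatedly combine the two least-probable nodes; the expected code length is the sum of the merged weights.
merge 1/10 + 7/50 → 6/25
merge 17/100 + 1/5 → 37/100
merge 6/25 + 37/100 → 61/100
merge 39/100 + 61/100 → 1
L = 6/25 + 37/100 + 61/100 + 1 = 111/50 = 2.22 bits/symbol.

2.22 bits/symbol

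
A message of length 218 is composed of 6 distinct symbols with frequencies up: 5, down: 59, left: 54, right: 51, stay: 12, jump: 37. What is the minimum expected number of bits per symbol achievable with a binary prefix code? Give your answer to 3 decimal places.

Probabilities are the counts divided by 218.
Repeatedly combine the two least-probable nodes; the expected code length is the sum of the merged weights.
merge 5/218 + 6/109 → 17/218
merge 17/218 + 37/218 → 27/109
merge 51/218 + 27/109 → 105/218
merge 27/109 + 59/218 → 113/218
merge 105/218 + 113/218 → 1
L = 17/218 + 27/109 + 105/218 + 113/218 + 1 = 507/218 ≈ 2.326 bits/symbol.

2.326 bits/symbol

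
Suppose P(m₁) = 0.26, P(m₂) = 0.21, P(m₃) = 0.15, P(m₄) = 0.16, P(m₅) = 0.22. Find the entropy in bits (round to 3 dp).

2.292 bits

H = −Σ pᵢ log₂ pᵢ.
−0.26·log₂(0.26) = 0.5053
−0.21·log₂(0.21) = 0.4728
−0.15·log₂(0.15) = 0.4105
−0.16·log₂(0.16) = 0.4230
−0.22·log₂(0.22) = 0.4806
Sum ≈ 2.2922 → 2.292 bits.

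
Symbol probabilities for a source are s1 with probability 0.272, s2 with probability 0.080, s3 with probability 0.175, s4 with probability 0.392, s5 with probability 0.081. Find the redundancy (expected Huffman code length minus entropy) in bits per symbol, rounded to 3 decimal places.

0.039 bits

Entropy H = −Σ p log₂ p ≈ 2.0658 bits.
Huffman merges: 2/25+81/1000→161/1000; 161/1000+7/40→42/125; 34/125+42/125→76/125; 49/125+76/125→1. L = 421/200 ≈ 2.1050.
L − H = 2.1050 − 2.0658 = 0.039 bits.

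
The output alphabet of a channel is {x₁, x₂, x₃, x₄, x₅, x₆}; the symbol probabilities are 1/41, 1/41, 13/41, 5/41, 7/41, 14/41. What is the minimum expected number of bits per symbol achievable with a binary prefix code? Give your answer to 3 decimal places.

Repeatedly combine the two least-probable nodes; the expected code length is the sum of the merged weights.
merge 1/41 + 1/41 → 2/41
merge 2/41 + 5/41 → 7/41
merge 7/41 + 7/41 → 14/41
merge 13/41 + 14/41 → 27/41
merge 14/41 + 27/41 → 1
L = 2/41 + 7/41 + 14/41 + 27/41 + 1 = 91/41 ≈ 2.220 bits/symbol.

2.220 bits/symbol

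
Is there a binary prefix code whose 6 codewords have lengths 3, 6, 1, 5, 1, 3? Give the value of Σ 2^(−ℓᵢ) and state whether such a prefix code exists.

With common denominator 2^6 = 64: Σ 2^(−ℓᵢ) = 8/64 + 1/64 + 32/64 + 2/64 + 32/64 + 8/64 = 83/64 = 1.296875.
Kraft's inequality requires Σ ≤ 1; here Σ = 1.296875 > 1, so no such prefix code exists.

1.296875; no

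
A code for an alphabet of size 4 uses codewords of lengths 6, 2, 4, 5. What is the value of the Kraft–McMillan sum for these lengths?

0.359375

With common denominator 2^6 = 64: Σ 2^(−ℓᵢ) = 1/64 + 16/64 + 4/64 + 2/64 = 23/64 = 0.359375.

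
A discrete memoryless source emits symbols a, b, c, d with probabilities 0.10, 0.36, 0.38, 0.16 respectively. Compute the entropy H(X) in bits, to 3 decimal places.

H = −Σ pᵢ log₂ pᵢ.
−0.10·log₂(0.10) = 0.3322
−0.36·log₂(0.36) = 0.5306
−0.38·log₂(0.38) = 0.5305
−0.16·log₂(0.16) = 0.4230
Sum ≈ 1.8163 → 1.816 bits.

1.816 bits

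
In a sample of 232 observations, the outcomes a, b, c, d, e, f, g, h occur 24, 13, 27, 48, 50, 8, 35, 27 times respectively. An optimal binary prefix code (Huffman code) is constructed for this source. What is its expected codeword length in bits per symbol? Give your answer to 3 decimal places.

2.862 bits/symbol

Probabilities are the counts divided by 232.
Repeatedly combine the two least-probable nodes; the expected code length is the sum of the merged weights.
merge 1/29 + 13/232 → 21/232
merge 21/232 + 3/29 → 45/232
merge 27/232 + 27/232 → 27/116
merge 35/232 + 45/232 → 10/29
merge 6/29 + 25/116 → 49/116
merge 27/116 + 10/29 → 67/116
merge 49/116 + 67/116 → 1
L = 21/232 + 45/232 + 27/116 + 10/29 + 49/116 + 67/116 + 1 = 83/29 ≈ 2.862 bits/symbol.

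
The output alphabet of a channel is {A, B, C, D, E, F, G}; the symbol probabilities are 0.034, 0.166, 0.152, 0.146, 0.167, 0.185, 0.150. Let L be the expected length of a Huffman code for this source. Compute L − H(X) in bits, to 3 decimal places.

Entropy H = −Σ p log₂ p ≈ 2.7064 bits.
Huffman merges: 17/500+73/500→9/50; 3/20+19/125→151/500; 83/500+167/1000→333/1000; 9/50+37/200→73/200; 151/500+333/1000→127/200; 73/200+127/200→1. L = 563/200 ≈ 2.8150.
L − H = 2.8150 − 2.7064 = 0.109 bits.

0.109 bits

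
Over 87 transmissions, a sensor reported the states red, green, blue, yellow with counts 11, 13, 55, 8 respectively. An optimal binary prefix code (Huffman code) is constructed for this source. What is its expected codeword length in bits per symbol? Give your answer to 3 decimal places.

Probabilities are the counts divided by 87.
Repeatedly combine the two least-probable nodes; the expected code length is the sum of the merged weights.
merge 8/87 + 11/87 → 19/87
merge 13/87 + 19/87 → 32/87
merge 32/87 + 55/87 → 1
L = 19/87 + 32/87 + 1 = 46/29 ≈ 1.586 bits/symbol.

1.586 bits/symbol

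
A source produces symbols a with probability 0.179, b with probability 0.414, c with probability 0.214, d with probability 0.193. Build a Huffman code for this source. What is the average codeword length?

1.958 bits/symbol

Repeatedly combine the two least-probable nodes; the expected code length is the sum of the merged weights.
merge 179/1000 + 193/1000 → 93/250
merge 107/500 + 93/250 → 293/500
merge 207/500 + 293/500 → 1
L = 93/250 + 293/500 + 1 = 979/500 = 1.958 bits/symbol.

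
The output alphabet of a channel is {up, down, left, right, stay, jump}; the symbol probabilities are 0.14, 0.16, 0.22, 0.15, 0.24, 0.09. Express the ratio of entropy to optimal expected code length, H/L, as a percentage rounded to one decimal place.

Entropy H = −Σ p log₂ p ≈ 2.5180 bits.
Huffman merges: 9/100+7/50→23/100; 3/20+4/25→31/100; 11/50+23/100→9/20; 6/25+31/100→11/20; 9/20+11/20→1. L = 127/50 ≈ 2.5400.
Efficiency = H/L = 2.5180/2.5400 = 99.1%.

99.1%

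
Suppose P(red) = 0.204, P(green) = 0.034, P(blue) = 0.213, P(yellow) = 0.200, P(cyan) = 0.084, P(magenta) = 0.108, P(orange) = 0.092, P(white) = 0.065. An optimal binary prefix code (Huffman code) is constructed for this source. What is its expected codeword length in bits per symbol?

2.858 bits/symbol

Repeatedly combine the two least-probable nodes; the expected code length is the sum of the merged weights.
merge 17/500 + 13/200 → 99/1000
merge 21/250 + 23/250 → 22/125
merge 99/1000 + 27/250 → 207/1000
merge 22/125 + 1/5 → 47/125
merge 51/250 + 207/1000 → 411/1000
merge 213/1000 + 47/125 → 589/1000
merge 411/1000 + 589/1000 → 1
L = 99/1000 + 22/125 + 207/1000 + 47/125 + 411/1000 + 589/1000 + 1 = 1429/500 = 2.858 bits/symbol.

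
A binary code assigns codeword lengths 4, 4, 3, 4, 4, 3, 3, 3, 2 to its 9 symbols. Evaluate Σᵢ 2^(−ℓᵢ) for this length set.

1

With common denominator 2^4 = 16: Σ 2^(−ℓᵢ) = 1/16 + 1/16 + 2/16 + 1/16 + 1/16 + 2/16 + 2/16 + 2/16 + 4/16 = 16/16 = 1.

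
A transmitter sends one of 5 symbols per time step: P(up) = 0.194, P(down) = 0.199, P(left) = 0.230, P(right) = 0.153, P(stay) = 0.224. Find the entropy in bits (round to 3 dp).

2.308 bits

H = −Σ pᵢ log₂ pᵢ.
−0.194·log₂(0.194) = 0.4590
−0.199·log₂(0.199) = 0.4635
−0.230·log₂(0.230) = 0.4877
−0.153·log₂(0.153) = 0.4144
−0.224·log₂(0.224) = 0.4835
Sum ≈ 2.3080 → 2.308 bits.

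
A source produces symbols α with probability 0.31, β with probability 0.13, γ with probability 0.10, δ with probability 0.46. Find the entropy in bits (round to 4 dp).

H = −Σ pᵢ log₂ pᵢ.
−0.31·log₂(0.31) = 0.5238
−0.13·log₂(0.13) = 0.3826
−0.10·log₂(0.10) = 0.3322
−0.46·log₂(0.46) = 0.5153
Sum ≈ 1.7540 → 1.7540 bits.

1.7540 bits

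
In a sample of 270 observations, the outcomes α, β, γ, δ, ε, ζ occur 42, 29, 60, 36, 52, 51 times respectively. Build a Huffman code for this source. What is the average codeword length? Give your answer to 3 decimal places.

Probabilities are the counts divided by 270.
Repeatedly combine the two least-probable nodes; the expected code length is the sum of the merged weights.
merge 29/270 + 2/15 → 13/54
merge 7/45 + 17/90 → 31/90
merge 26/135 + 2/9 → 56/135
merge 13/54 + 31/90 → 79/135
merge 56/135 + 79/135 → 1
L = 13/54 + 31/90 + 56/135 + 79/135 + 1 = 349/135 ≈ 2.585 bits/symbol.

2.585 bits/symbol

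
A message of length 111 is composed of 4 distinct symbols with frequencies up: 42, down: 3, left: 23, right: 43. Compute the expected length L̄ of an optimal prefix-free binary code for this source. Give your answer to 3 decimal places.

Probabilities are the counts divided by 111.
Repeatedly combine the two least-probable nodes; the expected code length is the sum of the merged weights.
merge 1/37 + 23/111 → 26/111
merge 26/111 + 14/37 → 68/111
merge 43/111 + 68/111 → 1
L = 26/111 + 68/111 + 1 = 205/111 ≈ 1.847 bits/symbol.

1.847 bits/symbol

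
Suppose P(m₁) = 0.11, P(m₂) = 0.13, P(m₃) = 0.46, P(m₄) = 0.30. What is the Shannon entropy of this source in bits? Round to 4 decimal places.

1.7694 bits

H = −Σ pᵢ log₂ pᵢ.
−0.11·log₂(0.11) = 0.3503
−0.13·log₂(0.13) = 0.3826
−0.46·log₂(0.46) = 0.5153
−0.30·log₂(0.30) = 0.5211
Sum ≈ 1.7694 → 1.7694 bits.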